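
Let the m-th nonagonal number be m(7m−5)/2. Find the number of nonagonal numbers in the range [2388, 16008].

41

The n-th nonagonal number is n(7n−5)/2.
Smallest index with value ≥ 2388: n = 27 (giving 2484).
Largest index with value ≤ 16008: n = 67 (giving 15544).
Indices 27 through 67: 41 terms.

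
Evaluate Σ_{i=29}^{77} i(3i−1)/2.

219863

Σ i(3i−1)/2 = (3Σi² − Σi) / 2 over i = 29..77.
Σi = 3003 − 406 = 2597 and Σi² = 155155 − 7714 = 147441.
(3·147441 − 1·2597) / 2 = 439726/2 = 219863.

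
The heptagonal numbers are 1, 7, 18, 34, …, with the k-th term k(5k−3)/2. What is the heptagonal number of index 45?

4995

45·(5·45 − 3)/2 = 45·222/2 = 45·111 = 4995.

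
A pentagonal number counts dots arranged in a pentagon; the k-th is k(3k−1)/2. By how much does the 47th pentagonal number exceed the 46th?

139

Consecutive pentagonal numbers differ by 3n − 2: here 3·47 − 2 = 139.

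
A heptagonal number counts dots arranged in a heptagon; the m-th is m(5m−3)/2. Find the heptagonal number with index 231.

133056

231·(5·231 − 3)/2 = 231·1152/2 = 231·576 = 133056.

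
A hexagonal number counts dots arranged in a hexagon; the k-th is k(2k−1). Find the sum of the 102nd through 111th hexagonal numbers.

Σ i(2i−1) = 2Σi² − Σi over i = 102..111.
Σi = 6216 − 5151 = 1065 and Σi² = 462056 − 348551 = 113505.
2·113505 − 1·1065 = 225945.

225945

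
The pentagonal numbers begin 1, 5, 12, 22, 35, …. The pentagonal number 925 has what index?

25

Set n(3n−1)/2 = 925, giving 3n² − n − 1850 = 0.
So n = (1 + 149) / 6 = 150/6 = 25.
Check: 25·(3·25 − 1)/2 = 925. ✓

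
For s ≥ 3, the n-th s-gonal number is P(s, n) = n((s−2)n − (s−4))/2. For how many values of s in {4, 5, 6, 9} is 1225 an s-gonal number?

s = 4: P(4, 35) = 1225. ✓
s = 5: P(5, 28) = 1162 and P(5, 29) = 1247; 1225 is not s-gonal.
s = 6: P(6, 25) = 1225. ✓
s = 9: P(9, 19) = 1216 and P(9, 20) = 1350; 1225 is not s-gonal.
Hits: s ∈ {4, 6} → 2.

2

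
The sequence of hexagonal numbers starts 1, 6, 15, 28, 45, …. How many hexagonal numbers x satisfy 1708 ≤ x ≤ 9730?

The n-th hexagonal number is n(2n−1).
Smallest index with value ≥ 1708: n = 30 (giving 1770).
Largest index with value ≤ 9730: n = 70 (giving 9730).
Indices 30 through 70: 41 terms.

41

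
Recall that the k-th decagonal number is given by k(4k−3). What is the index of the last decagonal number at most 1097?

16

Solve n(4n−3) ≤ 1097 for integer n.
n = 16 gives 976 ≤ 1097, while n = 17 gives 1105 > 1097; so the answer is index 16.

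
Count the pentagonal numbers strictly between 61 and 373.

The n-th pentagonal number is n(3n−1)/2.
Smallest index with value > 61: n = 7 (giving 70).
Largest index with value < 373: n = 15 (giving 330).
Indices 7 through 15: 9 terms.

9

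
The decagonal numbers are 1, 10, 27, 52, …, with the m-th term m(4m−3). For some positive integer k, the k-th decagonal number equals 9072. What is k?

48

Set n(4n−3) = 9072, giving 4n² − 3n − 9072 = 0.
So n = (3 + 381) / 8 = 384/8 = 48.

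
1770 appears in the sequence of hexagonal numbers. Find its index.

30

Set n(2n−1) = 1770, giving 2n² − n − 1770 = 0.
The discriminant is 1 + 8·1770 = 14161, and √14161 = 119.
So n = (1 + 119) / 4 = 120/4 = 30.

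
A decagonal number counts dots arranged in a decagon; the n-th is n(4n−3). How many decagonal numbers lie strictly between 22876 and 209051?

152

The n-th decagonal number is n(4n−3).
Smallest index with value > 22876: n = 77 (giving 23485).
Largest index with value < 209051: n = 228 (giving 207252).
Indices 77 through 228: 152 terms.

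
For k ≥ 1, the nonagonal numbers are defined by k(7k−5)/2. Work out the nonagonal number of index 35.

The 35th nonagonal number is n(7n−5)/2 with n = 35.
35·(7·35 − 5)/2 = 35·240/2 = 35·120 = 4200.

4200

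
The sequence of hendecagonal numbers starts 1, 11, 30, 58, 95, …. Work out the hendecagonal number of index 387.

387·(9·387 − 7)/2 = 387·3476/2 = 387·1738 = 672606.

672606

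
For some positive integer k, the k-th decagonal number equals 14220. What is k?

60

Set n(4n−3) = 14220, giving 4n² − 3n − 14220 = 0.
So n = (3 + 477) / 8 = 480/8 = 60.
Check: 60·(4·60 − 3) = 14220. ✓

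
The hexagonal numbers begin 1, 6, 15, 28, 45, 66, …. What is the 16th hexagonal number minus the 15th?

61

Consecutive hexagonal numbers differ by 4n − 3: here 4·16 − 3 = 61.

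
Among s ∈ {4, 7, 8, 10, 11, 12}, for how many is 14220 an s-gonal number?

s = 4: P(4, 119) = 14161 and P(4, 120) = 14400; 14220 is not s-gonal.
s = 7: P(7, 75) = 13950 and P(7, 76) = 14326; 14220 is not s-gonal.
s = 8: P(8, 69) = 14145 and P(8, 70) = 14560; 14220 is not s-gonal.
s = 10: P(10, 60) = 14220. ✓
s = 11: P(11, 56) = 13916 and P(11, 57) = 14421; 14220 is not s-gonal.
s = 12: P(12, 53) = 13833 and P(12, 54) = 14364; 14220 is not s-gonal.
Hits: s ∈ {10} → 1.

1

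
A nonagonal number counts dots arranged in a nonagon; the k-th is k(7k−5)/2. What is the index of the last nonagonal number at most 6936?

44

Solve n(7n−5)/2 ≤ 6936 for integer n.
n = 44 gives 6666 ≤ 6936, while n = 45 gives 6975 > 6936; so the answer is index 44.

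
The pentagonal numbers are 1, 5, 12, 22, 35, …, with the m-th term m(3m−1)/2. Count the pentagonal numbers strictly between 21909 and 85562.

117

The n-th pentagonal number is n(3n−1)/2.
Smallest index with value > 21909: n = 122 (giving 22265).
Largest index with value < 85562: n = 238 (giving 84847).
Indices 122 through 238: 117 terms.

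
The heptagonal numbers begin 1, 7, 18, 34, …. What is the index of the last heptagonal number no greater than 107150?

Solve n(5n−3)/2 ≤ 107150 for integer n.
n = 207 gives 106812 ≤ 107150, while n = 208 gives 107848 > 107150; so the answer is index 207.

207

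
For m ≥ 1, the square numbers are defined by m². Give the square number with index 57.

3249

The 57th square number is n² with n = 57.
57² = 3249.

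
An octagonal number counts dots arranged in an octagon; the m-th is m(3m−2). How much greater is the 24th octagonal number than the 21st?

24·(3·24 − 2) = 1680 and 21·(3·21 − 2) = 1281.
Difference: 1680 − 1281 = 399.

399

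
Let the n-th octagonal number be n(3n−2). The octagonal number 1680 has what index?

Set n(3n−2) = 1680, giving 3n² − 2n − 1680 = 0.
The discriminant is 4 + 12·1680 = 20164, and √20164 = 142.
So n = (2 + 142) / 6 = 144/6 = 24.

24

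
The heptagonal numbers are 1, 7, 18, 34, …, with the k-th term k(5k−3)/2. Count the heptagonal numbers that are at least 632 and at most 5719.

The n-th heptagonal number is n(5n−3)/2.
Smallest index with value ≥ 632: n = 17 (giving 697).
Largest index with value ≤ 5719: n = 48 (giving 5688).
Indices 17 through 48: 32 terms.

32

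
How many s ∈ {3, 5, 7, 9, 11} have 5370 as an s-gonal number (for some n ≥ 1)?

s = 3: P(3, 103) = 5356 and P(3, 104) = 5460; 5370 is not s-gonal.
s = 5: P(5, 60) = 5370. ✓
s = 7: P(7, 46) = 5221 and P(7, 47) = 5452; 5370 is not s-gonal.
s = 9: P(9, 39) = 5226 and P(9, 40) = 5500; 5370 is not s-gonal.
s = 11: P(11, 34) = 5083 and P(11, 35) = 5390; 5370 is not s-gonal.
Hits: s ∈ {5} → 1.

1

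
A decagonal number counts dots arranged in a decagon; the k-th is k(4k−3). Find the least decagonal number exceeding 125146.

126202

Solve n(4n−3) > 125146 for integer n.
The largest n with value ≤ 125146 is 177 (since 124785 ≤ 125146 < 126202), so the first above is n = 178, value 126202.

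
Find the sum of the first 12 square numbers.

Σ_{i=1}^{12} i² = 12·13·25/6 = 650.

650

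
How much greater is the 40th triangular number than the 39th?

Consecutive triangular numbers differ by n: T_{40} − T_{39} = 40.

40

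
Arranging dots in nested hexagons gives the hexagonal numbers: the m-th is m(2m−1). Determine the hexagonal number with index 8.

120

8·(2·8 − 1) = 8·15 = 120.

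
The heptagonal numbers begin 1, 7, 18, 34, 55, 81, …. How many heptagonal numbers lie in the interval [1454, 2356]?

The n-th heptagonal number is n(5n−3)/2.
Smallest index with value ≥ 1454: n = 25 (giving 1525).
Largest index with value ≤ 2356: n = 31 (giving 2356).
Indices 25 through 31: 7 terms.

7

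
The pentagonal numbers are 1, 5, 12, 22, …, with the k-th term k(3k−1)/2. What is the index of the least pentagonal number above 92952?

250

Solve n(3n−1)/2 > 92952 for integer n.
The largest n with value ≤ 92952 is 249 (since 92877 ≤ 92952 < 93625), so the first above is n = 250, value 93625.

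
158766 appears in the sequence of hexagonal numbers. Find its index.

Set n(2n−1) = 158766, giving 2n² − n − 158766 = 0.
So n = (1 + 1127) / 4 = 1128/4 = 282.

282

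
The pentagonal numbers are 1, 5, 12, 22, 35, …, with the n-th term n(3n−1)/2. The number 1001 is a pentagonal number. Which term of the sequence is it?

26

Set n(3n−1)/2 = 1001, giving 3n² − n − 2002 = 0.
So n = (1 + 155) / 6 = 156/6 = 26.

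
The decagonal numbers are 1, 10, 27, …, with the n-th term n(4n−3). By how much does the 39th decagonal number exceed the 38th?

305

Consecutive decagonal numbers differ by 8n − 7: here 8·39 − 7 = 305.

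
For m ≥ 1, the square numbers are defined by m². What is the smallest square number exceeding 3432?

Solve n² > 3432 for integer n.
The largest n with value ≤ 3432 is 58 (since 3364 ≤ 3432 < 3481), so the first above is n = 59, value 3481.

3481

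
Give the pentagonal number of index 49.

3577

The 49th pentagonal number is n(3n−1)/2 with n = 49.
49·(3·49 − 1)/2 = 49·146/2 = 49·73 = 3577.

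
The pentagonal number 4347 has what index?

54

Set n(3n−1)/2 = 4347, giving 3n² − n − 8694 = 0.
So n = (1 + 323) / 6 = 324/6 = 54.
Check: 54·(3·54 − 1)/2 = 4347. ✓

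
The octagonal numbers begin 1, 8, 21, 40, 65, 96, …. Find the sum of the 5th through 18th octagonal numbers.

5915

Σ i(3i−2) = 3Σi² − 2Σi over i = 5..18.
Σi = 171 − 10 = 161 and Σi² = 2109 − 30 = 2079.
3·2079 − 2·161 = 5915.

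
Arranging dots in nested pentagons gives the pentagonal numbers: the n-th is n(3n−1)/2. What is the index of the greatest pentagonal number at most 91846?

Solve n(3n−1)/2 ≤ 91846 for integer n.
n = 247 gives 91390 ≤ 91846, while n = 248 gives 92132 > 91846; so the answer is index 247.

247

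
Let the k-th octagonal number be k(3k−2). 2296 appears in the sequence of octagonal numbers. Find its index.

28

Set n(3n−2) = 2296, giving 3n² − 2n − 2296 = 0.
The discriminant is 4 + 12·2296 = 27556, and √27556 = 166.
So n = (2 + 166) / 6 = 168/6 = 28.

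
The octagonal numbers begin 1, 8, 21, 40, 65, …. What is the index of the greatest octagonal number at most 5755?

44

Solve n(3n−2) ≤ 5755 for integer n.
n = 44 gives 5720 ≤ 5755, while n = 45 gives 5985 > 5755; so the answer is index 44.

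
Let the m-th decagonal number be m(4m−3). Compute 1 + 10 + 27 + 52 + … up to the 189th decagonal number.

Σ i(4i−3) = 4Σi² − 3Σi over i = 1..189.
Σi = 17955 and Σi² = 2268315.
4·2268315 − 3·17955 = 9019395.

9019395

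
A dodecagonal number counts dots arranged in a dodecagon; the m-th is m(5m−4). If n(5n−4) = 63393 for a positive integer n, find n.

Set n(5n−4) = 63393, giving 5n² − 4n − 63393 = 0.
The discriminant is 16 + 20·63393 = 1267876, and √1267876 = 1126.
So n = (4 + 1126) / 10 = 1130/10 = 113.

113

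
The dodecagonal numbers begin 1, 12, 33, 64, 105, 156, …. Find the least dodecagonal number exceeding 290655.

291852

Solve n(5n−4) > 290655 for integer n.
The largest n with value ≤ 290655 is 241 (since 289441 ≤ 290655 < 291852), so the first above is n = 242, value 291852.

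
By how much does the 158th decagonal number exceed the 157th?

1257

Consecutive decagonal numbers differ by 8n − 7: here 8·158 − 7 = 1257.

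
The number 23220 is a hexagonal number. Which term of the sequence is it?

Set n(2n−1) = 23220, giving 2n² − n − 23220 = 0.
The discriminant is 1 + 8·23220 = 185761, and √185761 = 431.
So n = (1 + 431) / 4 = 432/4 = 108.

108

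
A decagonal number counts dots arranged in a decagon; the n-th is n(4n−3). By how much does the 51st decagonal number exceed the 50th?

401

Consecutive decagonal numbers differ by 8n − 7: here 8·51 − 7 = 401.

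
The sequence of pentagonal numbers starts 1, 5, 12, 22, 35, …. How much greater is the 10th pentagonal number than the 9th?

Consecutive pentagonal numbers differ by 3n − 2: here 3·10 − 2 = 28.

28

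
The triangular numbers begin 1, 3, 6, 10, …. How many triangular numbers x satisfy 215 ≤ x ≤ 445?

9

The n-th triangular number is n(n+1)/2.
Smallest index with value ≥ 215: n = 21 (giving 231).
Largest index with value ≤ 445: n = 29 (giving 435).
Indices 21 through 29: 9 terms.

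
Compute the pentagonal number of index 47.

47·(3·47 − 1)/2 = 47·140/2 = 47·70 = 3290.

3290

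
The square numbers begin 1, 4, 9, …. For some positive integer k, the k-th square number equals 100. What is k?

We need n² = 100, so n = √100 = 10.
Check: 10² = 100. ✓

10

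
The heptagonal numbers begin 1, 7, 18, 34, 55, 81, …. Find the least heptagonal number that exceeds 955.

970

Solve n(5n−3)/2 > 955 for integer n.
The largest n with value ≤ 955 is 19 (since 874 ≤ 955 < 970), so the first above is n = 20, value 970.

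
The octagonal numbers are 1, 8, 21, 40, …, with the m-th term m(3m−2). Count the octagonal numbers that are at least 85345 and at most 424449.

The n-th octagonal number is n(3n−2).
Smallest index with value ≥ 85345: n = 169 (giving 85345).
Largest index with value ≤ 424449: n = 376 (giving 423376).
Indices 169 through 376: 208 terms.

208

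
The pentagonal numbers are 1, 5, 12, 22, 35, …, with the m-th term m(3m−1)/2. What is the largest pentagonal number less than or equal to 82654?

82017

Solve n(3n−1)/2 ≤ 82654 for integer n.
n = 234 gives 82017 ≤ 82654, while n = 235 gives 82720 > 82654; so the answer is 82017.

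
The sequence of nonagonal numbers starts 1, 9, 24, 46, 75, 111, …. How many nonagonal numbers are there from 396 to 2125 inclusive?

The n-th nonagonal number is n(7n−5)/2.
Smallest index with value ≥ 396: n = 11 (giving 396).
Largest index with value ≤ 2125: n = 25 (giving 2125).
Indices 11 through 25: 15 terms.

15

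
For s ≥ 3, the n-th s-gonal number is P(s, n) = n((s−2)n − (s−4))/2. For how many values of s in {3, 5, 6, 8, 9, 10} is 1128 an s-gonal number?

s = 3: P(3, 47) = 1128. ✓
s = 5: P(5, 27) = 1080 and P(5, 28) = 1162; 1128 is not s-gonal.
s = 6: P(6, 24) = 1128. ✓
s = 8: P(8, 19) = 1045 and P(8, 20) = 1160; 1128 is not s-gonal.
s = 9: P(9, 18) = 1089 and P(9, 19) = 1216; 1128 is not s-gonal.
s = 10: P(10, 17) = 1105 and P(10, 18) = 1242; 1128 is not s-gonal.
Hits: s ∈ {3, 6} → 2.

2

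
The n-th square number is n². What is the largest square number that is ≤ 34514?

34225

Solve n² ≤ 34514 for integer n.
n = 185 gives 34225 ≤ 34514, while n = 186 gives 34596 > 34514; so the answer is 34225.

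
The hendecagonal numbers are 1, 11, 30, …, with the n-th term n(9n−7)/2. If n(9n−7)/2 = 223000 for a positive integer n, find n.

Set n(9n−7)/2 = 223000, giving 9n² − 7n − 446000 = 0.
So n = (7 + 4007) / 18 = 4014/18 = 223.

223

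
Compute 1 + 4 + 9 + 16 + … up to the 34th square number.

13685

Σ_{i=1}^{34} i² = 34·35·69/6 = 13685.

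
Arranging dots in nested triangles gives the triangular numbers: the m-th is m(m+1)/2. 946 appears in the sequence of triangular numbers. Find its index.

43

Set n(n+1)/2 = 946, giving n² + n − 1892 = 0.
The discriminant is 1 + 8·946 = 7569, and √7569 = 87.
So n = (-1 + 87) / 2 = 86/2 = 43.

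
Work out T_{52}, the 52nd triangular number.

1378

The 52nd triangular number is n(n+1)/2 with n = 52.
52·53/2 = 2756/2 = 1378.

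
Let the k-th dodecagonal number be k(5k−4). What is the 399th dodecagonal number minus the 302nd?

399·(5·399 − 4) = 794409 and 302·(5·302 − 4) = 454812.
Difference: 794409 − 454812 = 339597.

339597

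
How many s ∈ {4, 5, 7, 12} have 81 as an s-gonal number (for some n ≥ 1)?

2

s = 4: P(4, 9) = 81. ✓
s = 5: P(5, 7) = 70 and P(5, 8) = 92; 81 is not s-gonal.
s = 7: P(7, 6) = 81. ✓
s = 12: P(12, 4) = 64 and P(12, 5) = 105; 81 is not s-gonal.
Hits: s ∈ {4, 7} → 2.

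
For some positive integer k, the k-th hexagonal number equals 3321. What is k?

41

Set n(2n−1) = 3321, giving 2n² − n − 3321 = 0.
The discriminant is 1 + 8·3321 = 26569, and √26569 = 163.
So n = (1 + 163) / 4 = 164/4 = 41.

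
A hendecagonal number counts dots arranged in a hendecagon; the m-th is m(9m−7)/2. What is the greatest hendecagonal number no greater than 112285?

Solve n(9n−7)/2 ≤ 112285 for integer n.
n = 158 gives 111785 ≤ 112285, while n = 159 gives 113208 > 112285; so the answer is 111785.

111785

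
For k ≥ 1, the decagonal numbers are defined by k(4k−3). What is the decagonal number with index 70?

19390

The 70th decagonal number is n(4n−3) with n = 70.
70·(4·70 − 3) = 70·277 = 19390.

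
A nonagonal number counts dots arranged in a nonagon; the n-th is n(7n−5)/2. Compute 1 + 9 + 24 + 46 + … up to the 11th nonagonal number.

1606

Σ i(7i−5)/2 = (7Σi² − 5Σi) / 2 over i = 1..11.
Σi = 66 and Σi² = 506.
(7·506 − 5·66) / 2 = 3212/2 = 1606.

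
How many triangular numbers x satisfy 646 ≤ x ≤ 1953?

27

The n-th triangular number is n(n+1)/2.
Smallest index with value ≥ 646: n = 36 (giving 666).
Largest index with value ≤ 1953: n = 62 (giving 1953).
Indices 36 through 62: 27 terms.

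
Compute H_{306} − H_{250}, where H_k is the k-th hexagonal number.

62216

306·(2·306 − 1) = 186966 and 250·(2·250 − 1) = 124750.
Difference: 186966 − 124750 = 62216.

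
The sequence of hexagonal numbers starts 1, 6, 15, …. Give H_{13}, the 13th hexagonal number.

325

The 13th hexagonal number is n(2n−1) with n = 13.
13·(2·13 − 1) = 13·25 = 325.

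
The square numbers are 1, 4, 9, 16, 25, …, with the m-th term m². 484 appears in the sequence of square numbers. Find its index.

22

We need n² = 484, so n = √484 = 22.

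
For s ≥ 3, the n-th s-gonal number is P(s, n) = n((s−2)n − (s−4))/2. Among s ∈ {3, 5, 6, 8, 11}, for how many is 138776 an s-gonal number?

1

s = 3: P(3, 526) = 138601 and P(3, 527) = 139128; 138776 is not s-gonal.
s = 5: P(5, 304) = 138472 and P(5, 305) = 139385; 138776 is not s-gonal.
s = 6: P(6, 263) = 138075 and P(6, 264) = 139128; 138776 is not s-gonal.
s = 8: P(8, 215) = 138245 and P(8, 216) = 139536; 138776 is not s-gonal.
s = 11: P(11, 176) = 138776. ✓
Hits: s ∈ {11} → 1.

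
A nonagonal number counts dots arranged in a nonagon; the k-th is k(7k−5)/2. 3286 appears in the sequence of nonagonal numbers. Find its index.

Set n(7n−5)/2 = 3286, giving 7n² − 5n − 6572 = 0.
The discriminant is 25 + 56·3286 = 184041, and √184041 = 429.
So n = (5 + 429) / 14 = 434/14 = 31.
Check: 31·(7·31 − 5)/2 = 3286. ✓

31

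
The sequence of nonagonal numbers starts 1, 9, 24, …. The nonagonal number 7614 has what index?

Set n(7n−5)/2 = 7614, giving 7n² − 5n − 15228 = 0.
The discriminant is 25 + 56·7614 = 426409, and √426409 = 653.
So n = (5 + 653) / 14 = 658/14 = 47.
Check: 47·(7·47 − 5)/2 = 7614. ✓

47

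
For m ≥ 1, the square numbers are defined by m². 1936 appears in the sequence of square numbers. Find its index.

We need n² = 1936, so n = √1936 = 44.

44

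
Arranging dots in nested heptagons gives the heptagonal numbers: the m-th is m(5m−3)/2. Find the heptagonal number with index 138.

47403

The 138th heptagonal number is n(5n−3)/2 with n = 138.
138·(5·138 − 3)/2 = 138·687/2 = 47403.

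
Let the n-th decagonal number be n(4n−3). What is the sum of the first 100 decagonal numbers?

Σ i(4i−3) = 4Σi² − 3Σi over i = 1..100.
Σi = 5050 and Σi² = 338350.
4·338350 − 3·5050 = 1338250.

1338250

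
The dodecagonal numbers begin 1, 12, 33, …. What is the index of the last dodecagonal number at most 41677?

Solve n(5n−4) ≤ 41677 for integer n.
n = 91 gives 41041 ≤ 41677, while n = 92 gives 41952 > 41677; so the answer is index 91.

91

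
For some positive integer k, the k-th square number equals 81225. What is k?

285

We need n² = 81225, so n = √81225 = 285.
Check: 285² = 81225. ✓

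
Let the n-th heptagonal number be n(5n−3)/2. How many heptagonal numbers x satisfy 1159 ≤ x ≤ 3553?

17

The n-th heptagonal number is n(5n−3)/2.
Smallest index with value ≥ 1159: n = 22 (giving 1177).
Largest index with value ≤ 3553: n = 38 (giving 3553).
Indices 22 through 38: 17 terms.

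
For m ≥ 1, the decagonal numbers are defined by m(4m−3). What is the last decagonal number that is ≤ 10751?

10660

Solve n(4n−3) ≤ 10751 for integer n.
n = 52 gives 10660 ≤ 10751, while n = 53 gives 11077 > 10751; so the answer is 10660.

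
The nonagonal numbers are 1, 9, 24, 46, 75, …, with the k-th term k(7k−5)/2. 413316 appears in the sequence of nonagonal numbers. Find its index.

344

Set n(7n−5)/2 = 413316, giving 7n² − 5n − 826632 = 0.
The discriminant is 25 + 56·413316 = 23145721, and √23145721 = 4811.
So n = (5 + 4811) / 14 = 4816/14 = 344.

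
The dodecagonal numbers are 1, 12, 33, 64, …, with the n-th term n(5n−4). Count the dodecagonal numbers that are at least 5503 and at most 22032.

The n-th dodecagonal number is n(5n−4).
Smallest index with value ≥ 5503: n = 34 (giving 5644).
Largest index with value ≤ 22032: n = 66 (giving 21516).
Indices 34 through 66: 33 terms.

33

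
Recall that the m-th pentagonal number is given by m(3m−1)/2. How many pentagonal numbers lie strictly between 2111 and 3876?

13

The n-th pentagonal number is n(3n−1)/2.
Smallest index with value > 2111: n = 38 (giving 2147).
Largest index with value < 3876: n = 50 (giving 3725).
Indices 38 through 50: 13 terms.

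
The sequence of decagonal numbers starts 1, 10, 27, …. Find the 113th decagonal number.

50737

The 113th decagonal number is n(4n−3) with n = 113.
113·(4·113 − 3) = 113·449 = 50737.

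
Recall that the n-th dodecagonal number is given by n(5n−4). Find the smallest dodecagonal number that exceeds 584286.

Solve n(5n−4) > 584286 for integer n.
The largest n with value ≤ 584286 is 342 (since 583452 ≤ 584286 < 586873), so the first above is n = 343, value 586873.

586873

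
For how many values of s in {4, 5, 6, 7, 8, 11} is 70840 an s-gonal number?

1

s = 4: P(4, 266) = 70756 and P(4, 267) = 71289; 70840 is not s-gonal.
s = 5: P(5, 217) = 70525 and P(5, 218) = 71177; 70840 is not s-gonal.
s = 6: P(6, 188) = 70500 and P(6, 189) = 71253; 70840 is not s-gonal.
s = 7: P(7, 168) = 70308 and P(7, 169) = 71149; 70840 is not s-gonal.
s = 8: P(8, 154) = 70840. ✓
s = 11: P(11, 125) = 69875 and P(11, 126) = 71001; 70840 is not s-gonal.
Hits: s ∈ {8} → 1.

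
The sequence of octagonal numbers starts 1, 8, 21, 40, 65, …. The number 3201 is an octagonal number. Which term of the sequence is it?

Set n(3n−2) = 3201, giving 3n² − 2n − 3201 = 0.
So n = (2 + 196) / 6 = 198/6 = 33.
Check: 33·(3·33 − 2) = 3201. ✓

33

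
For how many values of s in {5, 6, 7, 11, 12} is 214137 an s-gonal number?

1

s = 5: P(5, 378) = 214137. ✓
s = 6: P(6, 327) = 213531 and P(6, 328) = 214840; 214137 is not s-gonal.
s = 7: P(7, 292) = 212722 and P(7, 293) = 214183; 214137 is not s-gonal.
s = 11: P(11, 218) = 213095 and P(11, 219) = 215058; 214137 is not s-gonal.
s = 12: P(12, 207) = 213417 and P(12, 208) = 215488; 214137 is not s-gonal.
Hits: s ∈ {5} → 1.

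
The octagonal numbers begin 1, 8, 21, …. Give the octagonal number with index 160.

76480

The 160th octagonal number is n(3n−2) with n = 160.
160·(3·160 − 2) = 160·478 = 76480.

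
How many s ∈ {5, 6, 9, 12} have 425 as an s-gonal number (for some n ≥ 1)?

s = 5: P(5, 17) = 425. ✓
s = 6: P(6, 14) = 378 and P(6, 15) = 435; 425 is not s-gonal.
s = 9: P(9, 11) = 396 and P(9, 12) = 474; 425 is not s-gonal.
s = 12: P(12, 9) = 369 and P(12, 10) = 460; 425 is not s-gonal.
Hits: s ∈ {5} → 1.

1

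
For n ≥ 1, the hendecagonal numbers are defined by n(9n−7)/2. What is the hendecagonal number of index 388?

The 388th hendecagonal number is n(9n−7)/2 with n = 388.
388·(9·388 − 7)/2 = 388·3485/2 = 676090.

676090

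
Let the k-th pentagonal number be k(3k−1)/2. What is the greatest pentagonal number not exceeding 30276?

30175

Solve n(3n−1)/2 ≤ 30276 for integer n.
n = 142 gives 30175 ≤ 30276, while n = 143 gives 30602 > 30276; so the answer is 30175.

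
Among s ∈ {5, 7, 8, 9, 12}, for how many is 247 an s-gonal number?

1

s = 5: P(5, 13) = 247. ✓
s = 7: P(7, 10) = 235 and P(7, 11) = 286; 247 is not s-gonal.
s = 8: P(8, 9) = 225 and P(8, 10) = 280; 247 is not s-gonal.
s = 9: P(9, 8) = 204 and P(9, 9) = 261; 247 is not s-gonal.
s = 12: P(12, 7) = 217 and P(12, 8) = 288; 247 is not s-gonal.
Hits: s ∈ {5} → 1.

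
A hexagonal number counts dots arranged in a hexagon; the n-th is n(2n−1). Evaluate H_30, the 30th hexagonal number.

The 30th hexagonal number is n(2n−1) with n = 30.
30·(2·30 − 1) = 30·59 = 1770.

1770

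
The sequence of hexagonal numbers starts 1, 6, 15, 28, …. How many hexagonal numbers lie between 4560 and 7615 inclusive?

14

The n-th hexagonal number is n(2n−1).
Smallest index with value ≥ 4560: n = 48 (giving 4560).
Largest index with value ≤ 7615: n = 61 (giving 7381).
Indices 48 through 61: 14 terms.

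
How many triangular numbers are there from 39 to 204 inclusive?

The n-th triangular number is n(n+1)/2.
Smallest index with value ≥ 39: n = 9 (giving 45).
Largest index with value ≤ 204: n = 19 (giving 190).
Indices 9 through 19: 11 terms.

11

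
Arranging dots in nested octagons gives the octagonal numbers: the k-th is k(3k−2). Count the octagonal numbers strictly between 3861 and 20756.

The n-th octagonal number is n(3n−2).
Smallest index with value > 3861: n = 37 (giving 4033).
Largest index with value < 20756: n = 83 (giving 20501).
Indices 37 through 83: 47 terms.

47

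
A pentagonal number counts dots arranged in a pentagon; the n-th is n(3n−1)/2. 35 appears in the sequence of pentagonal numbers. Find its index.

Set n(3n−1)/2 = 35, giving 3n² − n − 70 = 0.
So n = (1 + 29) / 6 = 30/6 = 5.
Check: 5·(3·5 − 1)/2 = 35. ✓

5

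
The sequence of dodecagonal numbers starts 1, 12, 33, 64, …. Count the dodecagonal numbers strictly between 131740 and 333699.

The n-th dodecagonal number is n(5n−4).
Smallest index with value > 131740: n = 163 (giving 132193).
Largest index with value < 333699: n = 258 (giving 331788).
Indices 163 through 258: 96 terms.

96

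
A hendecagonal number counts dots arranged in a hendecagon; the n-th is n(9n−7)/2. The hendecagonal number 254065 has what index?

238

Set n(9n−7)/2 = 254065, giving 9n² − 7n − 508130 = 0.
The discriminant is 49 + 72·254065 = 18292729, and √18292729 = 4277.
So n = (7 + 4277) / 18 = 4284/18 = 238.
Check: 238·(9·238 − 7)/2 = 254065. ✓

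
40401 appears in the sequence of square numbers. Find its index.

201

We need n² = 40401, so n = √40401 = 201.
Check: 201² = 40401. ✓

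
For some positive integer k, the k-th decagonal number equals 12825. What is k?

Set n(4n−3) = 12825, giving 4n² − 3n − 12825 = 0.
So n = (3 + 453) / 8 = 456/8 = 57.
Check: 57·(4·57 − 3) = 12825. ✓

57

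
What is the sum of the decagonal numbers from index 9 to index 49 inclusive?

Σ i(4i−3) = 4Σi² − 3Σi over i = 9..49.
Σi = 1225 − 36 = 1189 and Σi² = 40425 − 204 = 40221.
4·40221 − 3·1189 = 157317.

157317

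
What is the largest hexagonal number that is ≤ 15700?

Solve n(2n−1) ≤ 15700 for integer n.
n = 88 gives 15400 ≤ 15700, while n = 89 gives 15753 > 15700; so the answer is 15400.

15400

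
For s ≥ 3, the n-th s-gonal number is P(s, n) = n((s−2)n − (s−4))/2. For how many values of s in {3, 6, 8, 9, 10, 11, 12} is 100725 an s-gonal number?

s = 3: P(3, 448) = 100576 and P(3, 449) = 101025; 100725 is not s-gonal.
s = 6: P(6, 224) = 100128 and P(6, 225) = 101025; 100725 is not s-gonal.
s = 8: P(8, 183) = 100101 and P(8, 184) = 101200; 100725 is not s-gonal.
s = 9: P(9, 170) = 100725. ✓
s = 10: P(10, 159) = 100647 and P(10, 160) = 101920; 100725 is not s-gonal.
s = 11: P(11, 150) = 100725. ✓
s = 12: P(12, 142) = 100252 and P(12, 143) = 101673; 100725 is not s-gonal.
Hits: s ∈ {9, 11} → 2.

2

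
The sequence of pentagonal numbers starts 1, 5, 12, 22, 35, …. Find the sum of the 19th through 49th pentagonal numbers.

Σ i(3i−1)/2 = (3Σi² − Σi) / 2 over i = 19..49.
Σi = 1225 − 171 = 1054 and Σi² = 40425 − 2109 = 38316.
(3·38316 − 1·1054) / 2 = 113894/2 = 56947.

56947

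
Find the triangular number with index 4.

10

The 4th triangular number is n(n+1)/2 with n = 4.
4·5/2 = 20/2 = 10.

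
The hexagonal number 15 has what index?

Set n(2n−1) = 15, giving 2n² − n − 15 = 0.
The discriminant is 1 + 8·15 = 121, and √121 = 11.
So n = (1 + 11) / 4 = 12/4 = 3.

3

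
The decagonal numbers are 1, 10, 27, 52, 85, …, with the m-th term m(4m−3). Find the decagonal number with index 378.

The 378th decagonal number is n(4n−3) with n = 378.
378·(4·378 − 3) = 378·1509 = 570402.

570402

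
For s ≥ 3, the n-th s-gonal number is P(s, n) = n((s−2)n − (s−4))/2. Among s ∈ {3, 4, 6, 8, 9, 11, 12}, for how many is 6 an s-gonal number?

s = 3: P(3, 3) = 6. ✓
s = 4: P(4, 2) = 4 and P(4, 3) = 9; 6 is not s-gonal.
s = 6: P(6, 2) = 6. ✓
s = 8: P(8, 1) = 1 and P(8, 2) = 8; 6 is not s-gonal.
s = 9: P(9, 1) = 1 and P(9, 2) = 9; 6 is not s-gonal.
s = 11: P(11, 1) = 1 and P(11, 2) = 11; 6 is not s-gonal.
s = 12: P(12, 1) = 1 and P(12, 2) = 12; 6 is not s-gonal.
Hits: s ∈ {3, 6} → 2.

2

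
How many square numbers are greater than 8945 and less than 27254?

71

The n-th square number is n².
Smallest index with value > 8945: n = 95 (giving 9025).
Largest index with value < 27254: n = 165 (giving 27225).
Indices 95 through 165: 71 terms.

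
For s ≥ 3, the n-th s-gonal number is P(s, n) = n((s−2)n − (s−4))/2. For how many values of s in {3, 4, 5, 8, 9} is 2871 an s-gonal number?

s = 3: P(3, 75) = 2850 and P(3, 76) = 2926; 2871 is not s-gonal.
s = 4: P(4, 53) = 2809 and P(4, 54) = 2916; 2871 is not s-gonal.
s = 5: P(5, 43) = 2752 and P(5, 44) = 2882; 2871 is not s-gonal.
s = 8: P(8, 31) = 2821 and P(8, 32) = 3008; 2871 is not s-gonal.
s = 9: P(9, 29) = 2871. ✓
Hits: s ∈ {9} → 1.

1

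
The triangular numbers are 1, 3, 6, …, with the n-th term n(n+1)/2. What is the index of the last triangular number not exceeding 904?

42

Solve n(n+1)/2 ≤ 904 for integer n.
n = 42 gives 903 ≤ 904, while n = 43 gives 946 > 904; so the answer is index 42.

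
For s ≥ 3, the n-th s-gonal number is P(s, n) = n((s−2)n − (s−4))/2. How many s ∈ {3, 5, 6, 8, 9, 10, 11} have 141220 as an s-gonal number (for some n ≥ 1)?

s = 3: P(3, 530) = 140715 and P(3, 531) = 141246; 141220 is not s-gonal.
s = 5: P(5, 307) = 141220. ✓
s = 6: P(6, 265) = 140185 and P(6, 266) = 141246; 141220 is not s-gonal.
s = 8: P(8, 217) = 140833 and P(8, 218) = 142136; 141220 is not s-gonal.
s = 9: P(9, 201) = 140901 and P(9, 202) = 142309; 141220 is not s-gonal.
s = 10: P(10, 188) = 140812 and P(10, 189) = 142317; 141220 is not s-gonal.
s = 11: P(11, 177) = 140361 and P(11, 178) = 141955; 141220 is not s-gonal.
Hits: s ∈ {5} → 1.

1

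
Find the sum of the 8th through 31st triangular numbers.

5372

Σ i(i+1)/2 = (Σi² + Σi) / 2 over i = 8..31.
Σi = 496 − 28 = 468 and Σi² = 10416 − 140 = 10276.
(1·10276 + 1·468) / 2 = 10744/2 = 5372.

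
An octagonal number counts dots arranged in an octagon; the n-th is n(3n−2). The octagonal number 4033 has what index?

37

Set n(3n−2) = 4033, giving 3n² − 2n − 4033 = 0.
The discriminant is 4 + 12·4033 = 48400, and √48400 = 220.
So n = (2 + 220) / 6 = 222/6 = 37.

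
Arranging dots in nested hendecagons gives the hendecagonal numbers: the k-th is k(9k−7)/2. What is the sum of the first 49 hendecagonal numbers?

177625

Σ i(9i−7)/2 = (9Σi² − 7Σi) / 2 over i = 1..49.
Σi = 1225 and Σi² = 40425.
(9·40425 − 7·1225) / 2 = 355250/2 = 177625.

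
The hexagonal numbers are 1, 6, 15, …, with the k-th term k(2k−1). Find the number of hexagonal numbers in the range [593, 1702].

12

The n-th hexagonal number is n(2n−1).
Smallest index with value ≥ 593: n = 18 (giving 630).
Largest index with value ≤ 1702: n = 29 (giving 1653).
Indices 18 through 29: 12 terms.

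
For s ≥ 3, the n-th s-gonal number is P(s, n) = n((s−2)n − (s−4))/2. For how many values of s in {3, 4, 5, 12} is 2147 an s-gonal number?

s = 3: P(3, 65) = 2145 and P(3, 66) = 2211; 2147 is not s-gonal.
s = 4: P(4, 46) = 2116 and P(4, 47) = 2209; 2147 is not s-gonal.
s = 5: P(5, 38) = 2147. ✓
s = 12: P(12, 21) = 2121 and P(12, 22) = 2332; 2147 is not s-gonal.
Hits: s ∈ {5} → 1.

1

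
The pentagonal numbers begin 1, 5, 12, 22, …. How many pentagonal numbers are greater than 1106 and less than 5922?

The n-th pentagonal number is n(3n−1)/2.
Smallest index with value > 1106: n = 28 (giving 1162).
Largest index with value < 5922: n = 62 (giving 5735).
Indices 28 through 62: 35 terms.

35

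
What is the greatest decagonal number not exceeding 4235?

4000

Solve n(4n−3) ≤ 4235 for integer n.
n = 32 gives 4000 ≤ 4235, while n = 33 gives 4257 > 4235; so the answer is 4000.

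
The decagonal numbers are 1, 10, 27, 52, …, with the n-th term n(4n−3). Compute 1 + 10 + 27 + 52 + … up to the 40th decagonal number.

Σ i(4i−3) = 4Σi² − 3Σi over i = 1..40.
Σi = 820 and Σi² = 22140.
4·22140 − 3·820 = 86100.

86100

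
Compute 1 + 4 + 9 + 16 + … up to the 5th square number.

55

Σ_{i=1}^{5} i² = 5·6·11/6 = 55.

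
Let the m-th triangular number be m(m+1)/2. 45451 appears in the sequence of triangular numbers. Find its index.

301

Set n(n+1)/2 = 45451, giving n² + n − 90902 = 0.
The discriminant is 1 + 8·45451 = 363609, and √363609 = 603.
So n = (-1 + 603) / 2 = 602/2 = 301.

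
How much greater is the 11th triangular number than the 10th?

Consecutive triangular numbers differ by n: T_{11} − T_{10} = 11.

11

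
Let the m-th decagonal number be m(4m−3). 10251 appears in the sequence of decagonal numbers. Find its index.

Set n(4n−3) = 10251, giving 4n² − 3n − 10251 = 0.
So n = (3 + 405) / 8 = 408/8 = 51.

51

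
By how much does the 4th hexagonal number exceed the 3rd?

13

Consecutive hexagonal numbers differ by 4n − 3: here 4·4 − 3 = 13.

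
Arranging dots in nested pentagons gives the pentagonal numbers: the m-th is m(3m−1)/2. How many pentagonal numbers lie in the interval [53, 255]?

The n-th pentagonal number is n(3n−1)/2.
Smallest index with value ≥ 53: n = 7 (giving 70).
Largest index with value ≤ 255: n = 13 (giving 247).
Indices 7 through 13: 7 terms.

7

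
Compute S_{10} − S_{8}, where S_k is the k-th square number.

10² = 100 and 8² = 64.
Difference: 100 − 64 = 36.

36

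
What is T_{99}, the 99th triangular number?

The 99th triangular number is n(n+1)/2 with n = 99.
99·100/2 = 9900/2 = 4950.

4950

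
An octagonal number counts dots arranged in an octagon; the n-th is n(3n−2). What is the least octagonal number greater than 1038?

1045

Solve n(3n−2) > 1038 for integer n.
The largest n with value ≤ 1038 is 18 (since 936 ≤ 1038 < 1045), so the first above is n = 19, value 1045.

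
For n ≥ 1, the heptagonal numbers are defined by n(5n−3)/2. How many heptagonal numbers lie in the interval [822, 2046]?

The n-th heptagonal number is n(5n−3)/2.
Smallest index with value ≥ 822: n = 19 (giving 874).
Largest index with value ≤ 2046: n = 28 (giving 1918).
Indices 19 through 28: 10 terms.

10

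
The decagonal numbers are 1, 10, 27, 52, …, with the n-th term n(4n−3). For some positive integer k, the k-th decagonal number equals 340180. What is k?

Set n(4n−3) = 340180, giving 4n² − 3n − 340180 = 0.
The discriminant is 9 + 16·340180 = 5442889, and √5442889 = 2333.
So n = (3 + 2333) / 8 = 2336/8 = 292.
Check: 292·(4·292 − 3) = 340180. ✓

292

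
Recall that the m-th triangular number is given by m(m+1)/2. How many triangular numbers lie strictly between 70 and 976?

The n-th triangular number is n(n+1)/2.
Smallest index with value > 70: n = 12 (giving 78).
Largest index with value < 976: n = 43 (giving 946).
Indices 12 through 43: 32 terms.

32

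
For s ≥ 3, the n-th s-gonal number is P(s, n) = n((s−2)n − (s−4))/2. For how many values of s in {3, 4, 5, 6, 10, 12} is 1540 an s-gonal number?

s = 3: P(3, 55) = 1540. ✓
s = 4: P(4, 39) = 1521 and P(4, 40) = 1600; 1540 is not s-gonal.
s = 5: P(5, 32) = 1520 and P(5, 33) = 1617; 1540 is not s-gonal.
s = 6: P(6, 28) = 1540. ✓
s = 10: P(10, 20) = 1540. ✓
s = 12: P(12, 17) = 1377 and P(12, 18) = 1548; 1540 is not s-gonal.
Hits: s ∈ {3, 6, 10} → 3.

3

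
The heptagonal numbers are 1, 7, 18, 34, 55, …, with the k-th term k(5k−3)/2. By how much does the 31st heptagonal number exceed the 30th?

Consecutive heptagonal numbers differ by 5n − 4: here 5·31 − 4 = 151.

151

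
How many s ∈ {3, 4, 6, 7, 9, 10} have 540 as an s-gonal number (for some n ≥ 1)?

2

s = 3: P(3, 32) = 528 and P(3, 33) = 561; 540 is not s-gonal.
s = 4: P(4, 23) = 529 and P(4, 24) = 576; 540 is not s-gonal.
s = 6: P(6, 16) = 496 and P(6, 17) = 561; 540 is not s-gonal.
s = 7: P(7, 15) = 540. ✓
s = 9: P(9, 12) = 474 and P(9, 13) = 559; 540 is not s-gonal.
s = 10: P(10, 12) = 540. ✓
Hits: s ∈ {7, 10} → 2.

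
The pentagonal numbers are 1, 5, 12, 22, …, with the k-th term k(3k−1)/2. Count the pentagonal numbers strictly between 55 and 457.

The n-th pentagonal number is n(3n−1)/2.
Smallest index with value > 55: n = 7 (giving 70).
Largest index with value < 457: n = 17 (giving 425).
Indices 7 through 17: 11 terms.

11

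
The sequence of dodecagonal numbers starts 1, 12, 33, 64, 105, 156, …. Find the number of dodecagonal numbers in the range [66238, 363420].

The n-th dodecagonal number is n(5n−4).
Smallest index with value ≥ 66238: n = 116 (giving 66816).
Largest index with value ≤ 363420: n = 270 (giving 363420).
Indices 116 through 270: 155 terms.

155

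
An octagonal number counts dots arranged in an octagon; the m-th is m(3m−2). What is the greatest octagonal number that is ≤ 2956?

2821

Solve n(3n−2) ≤ 2956 for integer n.
n = 31 gives 2821 ≤ 2956, while n = 32 gives 3008 > 2956; so the answer is 2821.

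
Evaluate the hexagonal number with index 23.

The 23rd hexagonal number is n(2n−1) with n = 23.
23·(2·23 − 1) = 23·45 = 1035.

1035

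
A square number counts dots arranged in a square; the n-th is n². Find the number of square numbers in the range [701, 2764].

26

The n-th square number is n².
Smallest index with value ≥ 701: n = 27 (giving 729).
Largest index with value ≤ 2764: n = 52 (giving 2704).
Indices 27 through 52: 26 terms.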